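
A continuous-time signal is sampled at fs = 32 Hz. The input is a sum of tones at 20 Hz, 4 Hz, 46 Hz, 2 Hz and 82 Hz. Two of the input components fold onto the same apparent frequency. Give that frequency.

fs/2 = 16 Hz.
20 Hz > fs/2 = 16 Hz, folds to fs − 20 Hz = 12 Hz.
4 Hz ≤ fs/2 = 16 Hz, passes unchanged.
46 Hz mod fs = 14 Hz.
14 Hz ≤ fs/2 = 16 Hz, appears at 14 Hz.
2 Hz ≤ fs/2 = 16 Hz, passes unchanged.
82 Hz mod fs = 18 Hz.
18 Hz > fs/2 = 16 Hz, folds to fs − 18 Hz = 14 Hz.
46 Hz and 82 Hz both map to 14 Hz.

14 Hz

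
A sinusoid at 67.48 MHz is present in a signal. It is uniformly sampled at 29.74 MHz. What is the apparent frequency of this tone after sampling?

67.48 MHz mod fs = 8 MHz.
8 MHz ≤ fs/2 = 14.87 MHz, appears at 8 MHz.

8 MHz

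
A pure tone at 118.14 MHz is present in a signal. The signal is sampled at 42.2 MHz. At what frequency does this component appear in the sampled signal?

118.14 MHz mod fs = 33.74 MHz.
33.74 MHz > fs/2 = 21.1 MHz, folds to fs − 33.74 MHz = 8.46 MHz.

8.46 MHz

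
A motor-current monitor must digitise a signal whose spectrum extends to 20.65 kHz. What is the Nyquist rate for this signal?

Nyquist rate = 2 × 20.65 kHz = 41.3 kHz.

41.3 kHz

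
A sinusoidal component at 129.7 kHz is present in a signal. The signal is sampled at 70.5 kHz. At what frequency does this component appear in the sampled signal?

129.7 kHz mod fs = 59.2 kHz.
59.2 kHz > fs/2 = 35.25 kHz, folds to fs − 59.2 kHz = 11.3 kHz.

11.3 kHz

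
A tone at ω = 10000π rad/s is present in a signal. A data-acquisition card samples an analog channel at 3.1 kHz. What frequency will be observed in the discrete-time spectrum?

ω = 10000π rad/s → f = ω/(2π) = 5000 Hz = 5 kHz.
5 kHz mod fs = 1.9 kHz.
1.9 kHz > fs/2 = 1.55 kHz, folds to fs − 1.9 kHz = 1.2 kHz.

1.2 kHz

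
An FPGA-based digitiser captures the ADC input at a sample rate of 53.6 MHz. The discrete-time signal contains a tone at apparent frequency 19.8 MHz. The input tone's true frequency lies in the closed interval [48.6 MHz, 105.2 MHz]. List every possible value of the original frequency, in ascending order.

Frequencies that alias to 19.8 MHz are k·fs ± 19.8 MHz for integer k ≥ 0.
k=0: 19.8 MHz.
k=1: 33.8 MHz, 73.4 MHz.
k=2: 87.4 MHz, 127 MHz.
k=3: 141 MHz, 180.6 MHz.
Within [48.6 MHz, 105.2 MHz]: 73.4 MHz, 87.4 MHz.

73.4 MHz, 87.4 MHz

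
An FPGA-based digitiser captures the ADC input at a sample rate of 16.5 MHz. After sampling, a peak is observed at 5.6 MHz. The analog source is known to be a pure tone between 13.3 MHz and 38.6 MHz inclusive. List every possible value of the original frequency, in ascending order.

Frequencies that alias to 5.6 MHz are k·fs ± 5.6 MHz for integer k ≥ 0.
k=0: 5.6 MHz.
k=1: 10.9 MHz, 22.1 MHz.
k=2: 27.4 MHz, 38.6 MHz.
k=3: 43.9 MHz, 55.1 MHz.
Within [13.3 MHz, 38.6 MHz]: 22.1 MHz, 27.4 MHz, 38.6 MHz.

22.1 MHz, 27.4 MHz, 38.6 MHz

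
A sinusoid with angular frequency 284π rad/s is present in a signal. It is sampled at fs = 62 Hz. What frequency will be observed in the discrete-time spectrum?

ω = 284π rad/s → f = ω/(2π) = 142 Hz.
142 Hz mod fs = 18 Hz.
18 Hz ≤ fs/2 = 31 Hz, appears at 18 Hz.

18 Hz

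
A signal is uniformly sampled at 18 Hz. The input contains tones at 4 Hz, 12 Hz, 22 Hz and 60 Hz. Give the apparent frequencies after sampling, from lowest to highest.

4 Hz, 6 Hz

fs/2 = 9 Hz.
4 Hz ≤ fs/2 = 9 Hz, passes unchanged.
12 Hz > fs/2 = 9 Hz, folds to fs − 12 Hz = 6 Hz.
22 Hz mod fs = 4 Hz.
4 Hz ≤ fs/2 = 9 Hz, appears at 4 Hz.
60 Hz mod fs = 6 Hz.
6 Hz ≤ fs/2 = 9 Hz, appears at 6 Hz.
Distinct values: {4 Hz, 6 Hz}.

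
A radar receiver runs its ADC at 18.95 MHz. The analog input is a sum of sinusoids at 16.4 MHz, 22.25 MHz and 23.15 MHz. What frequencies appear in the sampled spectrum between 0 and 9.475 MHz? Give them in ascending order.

2.55 MHz, 3.3 MHz, 4.2 MHz

fs/2 = 9.475 MHz.
16.4 MHz > fs/2 = 9.475 MHz, folds to fs − 16.4 MHz = 2.55 MHz.
22.25 MHz mod fs = 3.3 MHz.
3.3 MHz ≤ fs/2 = 9.475 MHz, appears at 3.3 MHz.
23.15 MHz mod fs = 4.2 MHz.
4.2 MHz ≤ fs/2 = 9.475 MHz, appears at 4.2 MHz.
Distinct values: {2.55 MHz, 3.3 MHz, 4.2 MHz}.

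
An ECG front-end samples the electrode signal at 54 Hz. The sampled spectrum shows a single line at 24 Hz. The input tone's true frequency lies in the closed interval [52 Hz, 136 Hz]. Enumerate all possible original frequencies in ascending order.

Frequencies that alias to 24 Hz are k·fs ± 24 Hz for integer k ≥ 0.
k=0: 24 Hz.
k=1: 30 Hz, 78 Hz.
k=2: 84 Hz, 132 Hz.
k=3: 138 Hz, 186 Hz.
Within [52 Hz, 136 Hz]: 78 Hz, 84 Hz, 132 Hz.

78 Hz, 84 Hz, 132 Hz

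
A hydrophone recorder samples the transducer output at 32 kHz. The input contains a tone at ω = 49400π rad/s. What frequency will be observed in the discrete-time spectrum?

ω = 49400π rad/s → f = ω/(2π) = 24700 Hz = 24.7 kHz.
24.7 kHz > fs/2 = 16 kHz, folds to fs − 24.7 kHz = 7.3 kHz.

7.3 kHz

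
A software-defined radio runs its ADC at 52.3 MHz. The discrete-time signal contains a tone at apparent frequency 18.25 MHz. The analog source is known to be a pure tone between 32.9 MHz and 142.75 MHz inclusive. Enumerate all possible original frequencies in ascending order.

Frequencies that alias to 18.25 MHz are k·fs ± 18.25 MHz for integer k ≥ 0.
k=0: 18.25 MHz.
k=1: 34.05 MHz, 70.55 MHz.
k=2: 86.35 MHz, 122.85 MHz.
k=3: 138.65 MHz, 175.15 MHz.
k=4: 190.95 MHz, 227.45 MHz.
Within [32.9 MHz, 142.75 MHz]: 34.05 MHz, 70.55 MHz, 86.35 MHz, 122.85 MHz, 138.65 MHz.

34.05 MHz, 70.55 MHz, 86.35 MHz, 122.85 MHz, 138.65 MHz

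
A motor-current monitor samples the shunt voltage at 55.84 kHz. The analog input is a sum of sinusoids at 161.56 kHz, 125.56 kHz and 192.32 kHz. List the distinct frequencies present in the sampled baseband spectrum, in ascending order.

5.96 kHz, 13.88 kHz, 24.8 kHz

fs/2 = 27.92 kHz.
161.56 kHz mod fs = 49.88 kHz.
49.88 kHz > fs/2 = 27.92 kHz, folds to fs − 49.88 kHz = 5.96 kHz.
125.56 kHz mod fs = 13.88 kHz.
13.88 kHz ≤ fs/2 = 27.92 kHz, appears at 13.88 kHz.
192.32 kHz mod fs = 24.8 kHz.
24.8 kHz ≤ fs/2 = 27.92 kHz, appears at 24.8 kHz.
Distinct values: {5.96 kHz, 13.88 kHz, 24.8 kHz}.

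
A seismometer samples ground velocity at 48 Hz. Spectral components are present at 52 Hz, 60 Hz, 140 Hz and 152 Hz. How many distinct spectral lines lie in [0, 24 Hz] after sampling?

3

fs/2 = 24 Hz.
52 Hz mod fs = 4 Hz.
4 Hz ≤ fs/2 = 24 Hz, appears at 4 Hz.
60 Hz mod fs = 12 Hz.
12 Hz ≤ fs/2 = 24 Hz, appears at 12 Hz.
140 Hz mod fs = 44 Hz.
44 Hz > fs/2 = 24 Hz, folds to fs − 44 Hz = 4 Hz.
152 Hz mod fs = 8 Hz.
8 Hz ≤ fs/2 = 24 Hz, appears at 8 Hz.
Distinct values: {4 Hz, 8 Hz, 12 Hz} → 3.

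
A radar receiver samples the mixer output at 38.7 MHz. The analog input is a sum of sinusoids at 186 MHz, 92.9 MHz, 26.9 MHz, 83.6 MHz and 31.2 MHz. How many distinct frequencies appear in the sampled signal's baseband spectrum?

fs/2 = 19.35 MHz.
186 MHz mod fs = 31.2 MHz.
31.2 MHz > fs/2 = 19.35 MHz, folds to fs − 31.2 MHz = 7.5 MHz.
92.9 MHz mod fs = 15.5 MHz.
15.5 MHz ≤ fs/2 = 19.35 MHz, appears at 15.5 MHz.
26.9 MHz > fs/2 = 19.35 MHz, folds to fs − 26.9 MHz = 11.8 MHz.
83.6 MHz mod fs = 6.2 MHz.
6.2 MHz ≤ fs/2 = 19.35 MHz, appears at 6.2 MHz.
31.2 MHz > fs/2 = 19.35 MHz, folds to fs − 31.2 MHz = 7.5 MHz.
Distinct values: {6.2 MHz, 7.5 MHz, 11.8 MHz, 15.5 MHz} → 4.

4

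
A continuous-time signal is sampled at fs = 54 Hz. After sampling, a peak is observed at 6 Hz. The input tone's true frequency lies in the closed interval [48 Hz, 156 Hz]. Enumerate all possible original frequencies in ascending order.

Frequencies that alias to 6 Hz are k·fs ± 6 Hz for integer k ≥ 0.
k=0: 6 Hz.
k=1: 48 Hz, 60 Hz.
k=2: 102 Hz, 114 Hz.
k=3: 156 Hz, 168 Hz.
k=4: 210 Hz, 222 Hz.
Within [48 Hz, 156 Hz]: 48 Hz, 60 Hz, 102 Hz, 114 Hz, 156 Hz.

48 Hz, 60 Hz, 102 Hz, 114 Hz, 156 Hz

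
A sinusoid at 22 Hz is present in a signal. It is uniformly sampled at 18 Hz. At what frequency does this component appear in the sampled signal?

22 Hz mod fs = 4 Hz.
4 Hz ≤ fs/2 = 9 Hz, appears at 4 Hz.

4 Hz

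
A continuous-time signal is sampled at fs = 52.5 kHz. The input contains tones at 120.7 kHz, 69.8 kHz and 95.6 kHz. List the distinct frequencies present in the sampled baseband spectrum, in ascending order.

9.4 kHz, 15.7 kHz, 17.3 kHz

fs/2 = 26.25 kHz.
120.7 kHz mod fs = 15.7 kHz.
15.7 kHz ≤ fs/2 = 26.25 kHz, appears at 15.7 kHz.
69.8 kHz mod fs = 17.3 kHz.
17.3 kHz ≤ fs/2 = 26.25 kHz, appears at 17.3 kHz.
95.6 kHz mod fs = 43.1 kHz.
43.1 kHz > fs/2 = 26.25 kHz, folds to fs − 43.1 kHz = 9.4 kHz.
Distinct values: {9.4 kHz, 15.7 kHz, 17.3 kHz}.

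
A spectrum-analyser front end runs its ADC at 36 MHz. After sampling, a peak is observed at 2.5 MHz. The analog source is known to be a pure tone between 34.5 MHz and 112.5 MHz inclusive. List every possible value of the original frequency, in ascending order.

Frequencies that alias to 2.5 MHz are k·fs ± 2.5 MHz for integer k ≥ 0.
k=0: 2.5 MHz.
k=1: 33.5 MHz, 38.5 MHz.
k=2: 69.5 MHz, 74.5 MHz.
k=3: 105.5 MHz, 110.5 MHz.
k=4: 141.5 MHz, 146.5 MHz.
Within [34.5 MHz, 112.5 MHz]: 38.5 MHz, 69.5 MHz, 74.5 MHz, 105.5 MHz, 110.5 MHz.

38.5 MHz, 69.5 MHz, 74.5 MHz, 105.5 MHz, 110.5 MHz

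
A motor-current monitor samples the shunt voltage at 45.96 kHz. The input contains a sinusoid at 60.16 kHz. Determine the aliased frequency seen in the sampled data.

60.16 kHz mod fs = 14.2 kHz.
14.2 kHz ≤ fs/2 = 22.98 kHz, appears at 14.2 kHz.

14.2 kHz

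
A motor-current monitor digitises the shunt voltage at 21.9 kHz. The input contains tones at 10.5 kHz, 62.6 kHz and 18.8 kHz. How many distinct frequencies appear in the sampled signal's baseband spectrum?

2

fs/2 = 10.95 kHz.
10.5 kHz ≤ fs/2 = 10.95 kHz, passes unchanged.
62.6 kHz mod fs = 18.8 kHz.
18.8 kHz > fs/2 = 10.95 kHz, folds to fs − 18.8 kHz = 3.1 kHz.
18.8 kHz > fs/2 = 10.95 kHz, folds to fs − 18.8 kHz = 3.1 kHz.
Distinct values: {3.1 kHz, 10.5 kHz} → 2.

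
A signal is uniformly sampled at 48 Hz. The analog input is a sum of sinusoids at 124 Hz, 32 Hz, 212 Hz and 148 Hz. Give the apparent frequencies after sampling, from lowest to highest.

4 Hz, 16 Hz, 20 Hz

fs/2 = 24 Hz.
124 Hz mod fs = 28 Hz.
28 Hz > fs/2 = 24 Hz, folds to fs − 28 Hz = 20 Hz.
32 Hz > fs/2 = 24 Hz, folds to fs − 32 Hz = 16 Hz.
212 Hz mod fs = 20 Hz.
20 Hz ≤ fs/2 = 24 Hz, appears at 20 Hz.
148 Hz mod fs = 4 Hz.
4 Hz ≤ fs/2 = 24 Hz, appears at 4 Hz.
Distinct values: {4 Hz, 16 Hz, 20 Hz}.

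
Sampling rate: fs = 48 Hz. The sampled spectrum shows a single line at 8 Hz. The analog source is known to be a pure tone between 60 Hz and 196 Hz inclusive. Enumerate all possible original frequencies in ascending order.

88 Hz, 104 Hz, 136 Hz, 152 Hz, 184 Hz

Frequencies that alias to 8 Hz are k·fs ± 8 Hz for integer k ≥ 0.
k=0: 8 Hz.
k=1: 40 Hz, 56 Hz.
k=2: 88 Hz, 104 Hz.
k=3: 136 Hz, 152 Hz.
k=4: 184 Hz, 200 Hz.
k=5: 232 Hz, 248 Hz.
Within [60 Hz, 196 Hz]: 88 Hz, 104 Hz, 136 Hz, 152 Hz, 184 Hz.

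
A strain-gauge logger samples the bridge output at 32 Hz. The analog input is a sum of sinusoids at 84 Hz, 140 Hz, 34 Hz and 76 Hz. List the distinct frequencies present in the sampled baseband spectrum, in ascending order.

2 Hz, 12 Hz

fs/2 = 16 Hz.
84 Hz mod fs = 20 Hz.
20 Hz > fs/2 = 16 Hz, folds to fs − 20 Hz = 12 Hz.
140 Hz mod fs = 12 Hz.
12 Hz ≤ fs/2 = 16 Hz, appears at 12 Hz.
34 Hz mod fs = 2 Hz.
2 Hz ≤ fs/2 = 16 Hz, appears at 2 Hz.
76 Hz mod fs = 12 Hz.
12 Hz ≤ fs/2 = 16 Hz, appears at 12 Hz.
Distinct values: {2 Hz, 12 Hz}.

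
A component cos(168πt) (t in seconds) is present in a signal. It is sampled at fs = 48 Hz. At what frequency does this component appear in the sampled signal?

12 Hz

ω = 168π rad/s → f = ω/(2π) = 84 Hz.
84 Hz mod fs = 36 Hz.
36 Hz > fs/2 = 24 Hz, folds to fs − 36 Hz = 12 Hz.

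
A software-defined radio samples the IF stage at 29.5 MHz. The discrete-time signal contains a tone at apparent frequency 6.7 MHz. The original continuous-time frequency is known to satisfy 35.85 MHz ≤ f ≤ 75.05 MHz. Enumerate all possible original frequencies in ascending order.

Frequencies that alias to 6.7 MHz are k·fs ± 6.7 MHz for integer k ≥ 0.
k=0: 6.7 MHz.
k=1: 22.8 MHz, 36.2 MHz.
k=2: 52.3 MHz, 65.7 MHz.
k=3: 81.8 MHz, 95.2 MHz.
Within [35.85 MHz, 75.05 MHz]: 36.2 MHz, 52.3 MHz, 65.7 MHz.

36.2 MHz, 52.3 MHz, 65.7 MHz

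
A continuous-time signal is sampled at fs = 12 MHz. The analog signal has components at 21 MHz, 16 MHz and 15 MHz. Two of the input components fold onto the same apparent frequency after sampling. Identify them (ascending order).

fs/2 = 6 MHz.
21 MHz mod fs = 9 MHz.
9 MHz > fs/2 = 6 MHz, folds to fs − 9 MHz = 3 MHz.
16 MHz mod fs = 4 MHz.
4 MHz ≤ fs/2 = 6 MHz, appears at 4 MHz.
15 MHz mod fs = 3 MHz.
3 MHz ≤ fs/2 = 6 MHz, appears at 3 MHz.
15 MHz and 21 MHz both map to 3 MHz.

15 MHz, 21 MHz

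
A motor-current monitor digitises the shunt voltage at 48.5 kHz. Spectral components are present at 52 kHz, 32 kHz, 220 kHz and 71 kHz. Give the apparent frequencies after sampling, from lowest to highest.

3.5 kHz, 16.5 kHz, 22.5 kHz

fs/2 = 24.25 kHz.
52 kHz mod fs = 3.5 kHz.
3.5 kHz ≤ fs/2 = 24.25 kHz, appears at 3.5 kHz.
32 kHz > fs/2 = 24.25 kHz, folds to fs − 32 kHz = 16.5 kHz.
220 kHz mod fs = 26 kHz.
26 kHz > fs/2 = 24.25 kHz, folds to fs − 26 kHz = 22.5 kHz.
71 kHz mod fs = 22.5 kHz.
22.5 kHz ≤ fs/2 = 24.25 kHz, appears at 22.5 kHz.
Distinct values: {3.5 kHz, 16.5 kHz, 22.5 kHz}.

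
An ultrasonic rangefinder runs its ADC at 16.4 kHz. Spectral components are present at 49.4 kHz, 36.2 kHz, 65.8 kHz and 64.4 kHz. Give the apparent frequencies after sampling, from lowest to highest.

0.2 kHz, 1.2 kHz, 3.4 kHz

fs/2 = 8.2 kHz.
49.4 kHz mod fs = 0.2 kHz.
0.2 kHz ≤ fs/2 = 8.2 kHz, appears at 0.2 kHz.
36.2 kHz mod fs = 3.4 kHz.
3.4 kHz ≤ fs/2 = 8.2 kHz, appears at 3.4 kHz.
65.8 kHz mod fs = 0.2 kHz.
0.2 kHz ≤ fs/2 = 8.2 kHz, appears at 0.2 kHz.
64.4 kHz mod fs = 15.2 kHz.
15.2 kHz > fs/2 = 8.2 kHz, folds to fs − 15.2 kHz = 1.2 kHz.
Distinct values: {0.2 kHz, 1.2 kHz, 3.4 kHz}.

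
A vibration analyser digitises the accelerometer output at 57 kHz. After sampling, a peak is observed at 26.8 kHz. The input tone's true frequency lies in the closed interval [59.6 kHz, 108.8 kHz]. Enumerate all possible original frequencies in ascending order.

Frequencies that alias to 26.8 kHz are k·fs ± 26.8 kHz for integer k ≥ 0.
k=0: 26.8 kHz.
k=1: 30.2 kHz, 83.8 kHz.
k=2: 87.2 kHz, 140.8 kHz.
k=3: 144.2 kHz, 197.8 kHz.
Within [59.6 kHz, 108.8 kHz]: 83.8 kHz, 87.2 kHz.

83.8 kHz, 87.2 kHz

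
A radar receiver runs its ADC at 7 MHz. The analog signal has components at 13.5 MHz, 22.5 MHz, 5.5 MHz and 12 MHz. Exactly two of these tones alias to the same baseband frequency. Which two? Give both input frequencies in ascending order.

5.5 MHz, 22.5 MHz

fs/2 = 3.5 MHz.
13.5 MHz mod fs = 6.5 MHz.
6.5 MHz > fs/2 = 3.5 MHz, folds to fs − 6.5 MHz = 0.5 MHz.
22.5 MHz mod fs = 1.5 MHz.
1.5 MHz ≤ fs/2 = 3.5 MHz, appears at 1.5 MHz.
5.5 MHz > fs/2 = 3.5 MHz, folds to fs − 5.5 MHz = 1.5 MHz.
12 MHz mod fs = 5 MHz.
5 MHz > fs/2 = 3.5 MHz, folds to fs − 5 MHz = 2 MHz.
5.5 MHz and 22.5 MHz both map to 1.5 MHz.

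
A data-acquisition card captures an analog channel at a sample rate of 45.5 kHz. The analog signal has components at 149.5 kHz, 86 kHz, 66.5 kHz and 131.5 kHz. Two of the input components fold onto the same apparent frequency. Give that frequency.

fs/2 = 22.75 kHz.
149.5 kHz mod fs = 13 kHz.
13 kHz ≤ fs/2 = 22.75 kHz, appears at 13 kHz.
86 kHz mod fs = 40.5 kHz.
40.5 kHz > fs/2 = 22.75 kHz, folds to fs − 40.5 kHz = 5 kHz.
66.5 kHz mod fs = 21 kHz.
21 kHz ≤ fs/2 = 22.75 kHz, appears at 21 kHz.
131.5 kHz mod fs = 40.5 kHz.
40.5 kHz > fs/2 = 22.75 kHz, folds to fs − 40.5 kHz = 5 kHz.
86 kHz and 131.5 kHz both map to 5 kHz.

5 kHz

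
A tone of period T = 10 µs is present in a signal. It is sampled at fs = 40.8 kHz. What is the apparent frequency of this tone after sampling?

T = 10 µs → f = 1/T = 100 kHz.
100 kHz mod fs = 18.4 kHz.
18.4 kHz ≤ fs/2 = 20.4 kHz, appears at 18.4 kHz.

18.4 kHz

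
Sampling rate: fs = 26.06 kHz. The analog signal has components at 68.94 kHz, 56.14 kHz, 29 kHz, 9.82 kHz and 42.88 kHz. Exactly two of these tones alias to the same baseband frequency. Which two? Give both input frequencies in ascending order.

fs/2 = 13.03 kHz.
68.94 kHz mod fs = 16.82 kHz.
16.82 kHz > fs/2 = 13.03 kHz, folds to fs − 16.82 kHz = 9.24 kHz.
56.14 kHz mod fs = 4.02 kHz.
4.02 kHz ≤ fs/2 = 13.03 kHz, appears at 4.02 kHz.
29 kHz mod fs = 2.94 kHz.
2.94 kHz ≤ fs/2 = 13.03 kHz, appears at 2.94 kHz.
9.82 kHz ≤ fs/2 = 13.03 kHz, passes unchanged.
42.88 kHz mod fs = 16.82 kHz.
16.82 kHz > fs/2 = 13.03 kHz, folds to fs − 16.82 kHz = 9.24 kHz.
42.88 kHz and 68.94 kHz both map to 9.24 kHz.

42.88 kHz, 68.94 kHz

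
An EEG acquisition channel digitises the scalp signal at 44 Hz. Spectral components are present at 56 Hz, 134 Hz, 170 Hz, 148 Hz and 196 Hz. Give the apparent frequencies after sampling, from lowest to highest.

fs/2 = 22 Hz.
56 Hz mod fs = 12 Hz.
12 Hz ≤ fs/2 = 22 Hz, appears at 12 Hz.
134 Hz mod fs = 2 Hz.
2 Hz ≤ fs/2 = 22 Hz, appears at 2 Hz.
170 Hz mod fs = 38 Hz.
38 Hz > fs/2 = 22 Hz, folds to fs − 38 Hz = 6 Hz.
148 Hz mod fs = 16 Hz.
16 Hz ≤ fs/2 = 22 Hz, appears at 16 Hz.
196 Hz mod fs = 20 Hz.
20 Hz ≤ fs/2 = 22 Hz, appears at 20 Hz.
Distinct values: {2 Hz, 6 Hz, 12 Hz, 16 Hz, 20 Hz}.

2 Hz, 6 Hz, 12 Hz, 16 Hz, 20 Hz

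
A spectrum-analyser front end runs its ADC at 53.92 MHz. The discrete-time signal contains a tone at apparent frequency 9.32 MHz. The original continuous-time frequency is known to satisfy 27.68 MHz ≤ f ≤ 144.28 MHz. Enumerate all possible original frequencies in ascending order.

Frequencies that alias to 9.32 MHz are k·fs ± 9.32 MHz for integer k ≥ 0.
k=0: 9.32 MHz.
k=1: 44.6 MHz, 63.24 MHz.
k=2: 98.52 MHz, 117.16 MHz.
k=3: 152.44 MHz, 171.08 MHz.
Within [27.68 MHz, 144.28 MHz]: 44.6 MHz, 63.24 MHz, 98.52 MHz, 117.16 MHz.

44.6 MHz, 63.24 MHz, 98.52 MHz, 117.16 MHz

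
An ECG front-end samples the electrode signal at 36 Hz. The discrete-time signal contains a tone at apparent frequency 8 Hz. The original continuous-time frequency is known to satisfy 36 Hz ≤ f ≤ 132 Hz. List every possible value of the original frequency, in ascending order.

Frequencies that alias to 8 Hz are k·fs ± 8 Hz for integer k ≥ 0.
k=0: 8 Hz.
k=1: 28 Hz, 44 Hz.
k=2: 64 Hz, 80 Hz.
k=3: 100 Hz, 116 Hz.
k=4: 136 Hz, 152 Hz.
Within [36 Hz, 132 Hz]: 44 Hz, 64 Hz, 80 Hz, 100 Hz, 116 Hz.

44 Hz, 64 Hz, 80 Hz, 100 Hz, 116 Hz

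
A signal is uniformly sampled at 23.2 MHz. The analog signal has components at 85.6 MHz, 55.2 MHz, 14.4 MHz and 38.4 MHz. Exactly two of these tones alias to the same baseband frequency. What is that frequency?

8.8 MHz

fs/2 = 11.6 MHz.
85.6 MHz mod fs = 16 MHz.
16 MHz > fs/2 = 11.6 MHz, folds to fs − 16 MHz = 7.2 MHz.
55.2 MHz mod fs = 8.8 MHz.
8.8 MHz ≤ fs/2 = 11.6 MHz, appears at 8.8 MHz.
14.4 MHz > fs/2 = 11.6 MHz, folds to fs − 14.4 MHz = 8.8 MHz.
38.4 MHz mod fs = 15.2 MHz.
15.2 MHz > fs/2 = 11.6 MHz, folds to fs − 15.2 MHz = 8 MHz.
14.4 MHz and 55.2 MHz both map to 8.8 MHz.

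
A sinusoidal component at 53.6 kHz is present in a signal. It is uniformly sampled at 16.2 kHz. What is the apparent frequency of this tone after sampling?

53.6 kHz mod fs = 5 kHz.
5 kHz ≤ fs/2 = 8.1 kHz, appears at 5 kHz.

5 kHz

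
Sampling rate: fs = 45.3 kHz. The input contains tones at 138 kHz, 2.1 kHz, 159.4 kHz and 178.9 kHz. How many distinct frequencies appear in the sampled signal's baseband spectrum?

3

fs/2 = 22.65 kHz.
138 kHz mod fs = 2.1 kHz.
2.1 kHz ≤ fs/2 = 22.65 kHz, appears at 2.1 kHz.
2.1 kHz ≤ fs/2 = 22.65 kHz, passes unchanged.
159.4 kHz mod fs = 23.5 kHz.
23.5 kHz > fs/2 = 22.65 kHz, folds to fs − 23.5 kHz = 21.8 kHz.
178.9 kHz mod fs = 43 kHz.
43 kHz > fs/2 = 22.65 kHz, folds to fs − 43 kHz = 2.3 kHz.
Distinct values: {2.1 kHz, 2.3 kHz, 21.8 kHz} → 3.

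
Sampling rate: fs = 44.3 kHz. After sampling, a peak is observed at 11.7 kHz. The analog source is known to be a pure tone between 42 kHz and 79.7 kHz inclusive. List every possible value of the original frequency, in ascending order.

Frequencies that alias to 11.7 kHz are k·fs ± 11.7 kHz for integer k ≥ 0.
k=0: 11.7 kHz.
k=1: 32.6 kHz, 56 kHz.
k=2: 76.9 kHz, 100.3 kHz.
k=3: 121.2 kHz, 144.6 kHz.
Within [42 kHz, 79.7 kHz]: 56 kHz, 76.9 kHz.

56 kHz, 76.9 kHz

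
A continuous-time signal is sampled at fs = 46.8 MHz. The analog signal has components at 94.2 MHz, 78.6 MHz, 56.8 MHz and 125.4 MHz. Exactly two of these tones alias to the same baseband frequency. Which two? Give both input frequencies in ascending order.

78.6 MHz, 125.4 MHz

fs/2 = 23.4 MHz.
94.2 MHz mod fs = 0.6 MHz.
0.6 MHz ≤ fs/2 = 23.4 MHz, appears at 0.6 MHz.
78.6 MHz mod fs = 31.8 MHz.
31.8 MHz > fs/2 = 23.4 MHz, folds to fs − 31.8 MHz = 15 MHz.
56.8 MHz mod fs = 10 MHz.
10 MHz ≤ fs/2 = 23.4 MHz, appears at 10 MHz.
125.4 MHz mod fs = 31.8 MHz.
31.8 MHz > fs/2 = 23.4 MHz, folds to fs − 31.8 MHz = 15 MHz.
78.6 MHz and 125.4 MHz both map to 15 MHz.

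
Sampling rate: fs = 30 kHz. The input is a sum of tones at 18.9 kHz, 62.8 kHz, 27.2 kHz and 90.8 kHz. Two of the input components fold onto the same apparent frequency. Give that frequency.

2.8 kHz

fs/2 = 15 kHz.
18.9 kHz > fs/2 = 15 kHz, folds to fs − 18.9 kHz = 11.1 kHz.
62.8 kHz mod fs = 2.8 kHz.
2.8 kHz ≤ fs/2 = 15 kHz, appears at 2.8 kHz.
27.2 kHz > fs/2 = 15 kHz, folds to fs − 27.2 kHz = 2.8 kHz.
90.8 kHz mod fs = 0.8 kHz.
0.8 kHz ≤ fs/2 = 15 kHz, appears at 0.8 kHz.
27.2 kHz and 62.8 kHz both map to 2.8 kHz.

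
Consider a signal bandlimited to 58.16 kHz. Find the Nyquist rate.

Nyquist rate = 2 × 58.16 kHz = 116.32 kHz.

116.32 kHz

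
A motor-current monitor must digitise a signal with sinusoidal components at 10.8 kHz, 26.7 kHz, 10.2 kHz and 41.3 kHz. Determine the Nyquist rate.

82.6 kHz

Highest-frequency component: 41.3 kHz.
Nyquist rate = 2 × 41.3 kHz = 82.6 kHz.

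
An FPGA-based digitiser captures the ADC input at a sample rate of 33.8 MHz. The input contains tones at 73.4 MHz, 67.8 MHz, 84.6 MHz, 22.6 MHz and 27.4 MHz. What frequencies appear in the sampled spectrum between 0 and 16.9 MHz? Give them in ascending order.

0.2 MHz, 5.8 MHz, 6.4 MHz, 11.2 MHz, 16.8 MHz

fs/2 = 16.9 MHz.
73.4 MHz mod fs = 5.8 MHz.
5.8 MHz ≤ fs/2 = 16.9 MHz, appears at 5.8 MHz.
67.8 MHz mod fs = 0.2 MHz.
0.2 MHz ≤ fs/2 = 16.9 MHz, appears at 0.2 MHz.
84.6 MHz mod fs = 17 MHz.
17 MHz > fs/2 = 16.9 MHz, folds to fs − 17 MHz = 16.8 MHz.
22.6 MHz > fs/2 = 16.9 MHz, folds to fs − 22.6 MHz = 11.2 MHz.
27.4 MHz > fs/2 = 16.9 MHz, folds to fs − 27.4 MHz = 6.4 MHz.
Distinct values: {0.2 MHz, 5.8 MHz, 6.4 MHz, 11.2 MHz, 16.8 MHz}.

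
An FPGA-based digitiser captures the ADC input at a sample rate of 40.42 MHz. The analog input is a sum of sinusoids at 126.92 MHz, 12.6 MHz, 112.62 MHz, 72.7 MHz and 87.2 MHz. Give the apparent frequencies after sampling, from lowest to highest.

fs/2 = 20.21 MHz.
126.92 MHz mod fs = 5.66 MHz.
5.66 MHz ≤ fs/2 = 20.21 MHz, appears at 5.66 MHz.
12.6 MHz ≤ fs/2 = 20.21 MHz, passes unchanged.
112.62 MHz mod fs = 31.78 MHz.
31.78 MHz > fs/2 = 20.21 MHz, folds to fs − 31.78 MHz = 8.64 MHz.
72.7 MHz mod fs = 32.28 MHz.
32.28 MHz > fs/2 = 20.21 MHz, folds to fs − 32.28 MHz = 8.14 MHz.
87.2 MHz mod fs = 6.36 MHz.
6.36 MHz ≤ fs/2 = 20.21 MHz, appears at 6.36 MHz.
Distinct values: {5.66 MHz, 6.36 MHz, 8.14 MHz, 8.64 MHz, 12.6 MHz}.

5.66 MHz, 6.36 MHz, 8.14 MHz, 8.64 MHz, 12.6 MHz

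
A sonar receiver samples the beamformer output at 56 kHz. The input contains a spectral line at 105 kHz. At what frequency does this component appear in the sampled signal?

7 kHz

105 kHz mod fs = 49 kHz.
49 kHz > fs/2 = 28 kHz, folds to fs − 49 kHz = 7 kHz.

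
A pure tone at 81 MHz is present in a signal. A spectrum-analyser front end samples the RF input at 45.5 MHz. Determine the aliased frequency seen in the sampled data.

81 MHz mod fs = 35.5 MHz.
35.5 MHz > fs/2 = 22.75 MHz, folds to fs − 35.5 MHz = 10 MHz.

10 MHz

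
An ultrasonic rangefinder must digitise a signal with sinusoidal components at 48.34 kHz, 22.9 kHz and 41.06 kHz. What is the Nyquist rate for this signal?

96.68 kHz

Highest-frequency component: 48.34 kHz.
Nyquist rate = 2 × 48.34 kHz = 96.68 kHz.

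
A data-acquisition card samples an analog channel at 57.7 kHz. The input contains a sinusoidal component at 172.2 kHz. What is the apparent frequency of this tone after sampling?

0.9 kHz

172.2 kHz mod fs = 56.8 kHz.
56.8 kHz > fs/2 = 28.85 kHz, folds to fs − 56.8 kHz = 0.9 kHz.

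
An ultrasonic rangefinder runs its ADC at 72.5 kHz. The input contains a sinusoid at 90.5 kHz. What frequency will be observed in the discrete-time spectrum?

18 kHz

90.5 kHz mod fs = 18 kHz.
18 kHz ≤ fs/2 = 36.25 kHz, appears at 18 kHz.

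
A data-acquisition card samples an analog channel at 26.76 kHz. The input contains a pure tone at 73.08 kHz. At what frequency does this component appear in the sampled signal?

73.08 kHz mod fs = 19.56 kHz.
19.56 kHz > fs/2 = 13.38 kHz, folds to fs − 19.56 kHz = 7.2 kHz.

7.2 kHz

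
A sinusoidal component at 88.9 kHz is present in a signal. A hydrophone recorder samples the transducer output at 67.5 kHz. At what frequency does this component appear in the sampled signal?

21.4 kHz

88.9 kHz mod fs = 21.4 kHz.
21.4 kHz ≤ fs/2 = 33.75 kHz, appears at 21.4 kHz.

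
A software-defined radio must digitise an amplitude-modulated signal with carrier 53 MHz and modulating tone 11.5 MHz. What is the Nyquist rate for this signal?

129 MHz

AM sidebands sit at fc ± fm = 41.5 MHz and 64.5 MHz.
Highest-frequency component: 64.5 MHz.
Nyquist rate = 2 × 64.5 MHz = 129 MHz.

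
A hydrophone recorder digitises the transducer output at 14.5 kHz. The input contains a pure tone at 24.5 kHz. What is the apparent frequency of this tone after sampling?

4.5 kHz

24.5 kHz mod fs = 10 kHz.
10 kHz > fs/2 = 7.25 kHz, folds to fs − 10 kHz = 4.5 kHz.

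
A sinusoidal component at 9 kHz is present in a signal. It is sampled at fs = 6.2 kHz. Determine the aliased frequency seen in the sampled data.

2.8 kHz

9 kHz mod fs = 2.8 kHz.
2.8 kHz ≤ fs/2 = 3.1 kHz, appears at 2.8 kHz.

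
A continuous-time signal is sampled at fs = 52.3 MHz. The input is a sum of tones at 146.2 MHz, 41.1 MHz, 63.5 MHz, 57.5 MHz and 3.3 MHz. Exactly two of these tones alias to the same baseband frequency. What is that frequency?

fs/2 = 26.15 MHz.
146.2 MHz mod fs = 41.6 MHz.
41.6 MHz > fs/2 = 26.15 MHz, folds to fs − 41.6 MHz = 10.7 MHz.
41.1 MHz > fs/2 = 26.15 MHz, folds to fs − 41.1 MHz = 11.2 MHz.
63.5 MHz mod fs = 11.2 MHz.
11.2 MHz ≤ fs/2 = 26.15 MHz, appears at 11.2 MHz.
57.5 MHz mod fs = 5.2 MHz.
5.2 MHz ≤ fs/2 = 26.15 MHz, appears at 5.2 MHz.
3.3 MHz ≤ fs/2 = 26.15 MHz, passes unchanged.
41.1 MHz and 63.5 MHz both map to 11.2 MHz.

11.2 MHz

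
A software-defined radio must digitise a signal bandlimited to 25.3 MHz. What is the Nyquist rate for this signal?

50.6 MHz

Nyquist rate = 2 × 25.3 MHz = 50.6 MHz.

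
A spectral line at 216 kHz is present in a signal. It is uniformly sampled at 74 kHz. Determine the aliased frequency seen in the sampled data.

216 kHz mod fs = 68 kHz.
68 kHz > fs/2 = 37 kHz, folds to fs − 68 kHz = 6 kHz.

6 kHz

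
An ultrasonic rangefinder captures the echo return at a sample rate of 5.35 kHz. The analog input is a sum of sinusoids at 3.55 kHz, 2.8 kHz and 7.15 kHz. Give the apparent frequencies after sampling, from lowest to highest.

1.8 kHz, 2.55 kHz

fs/2 = 2.675 kHz.
3.55 kHz > fs/2 = 2.675 kHz, folds to fs − 3.55 kHz = 1.8 kHz.
2.8 kHz > fs/2 = 2.675 kHz, folds to fs − 2.8 kHz = 2.55 kHz.
7.15 kHz mod fs = 1.8 kHz.
1.8 kHz ≤ fs/2 = 2.675 kHz, appears at 1.8 kHz.
Distinct values: {1.8 kHz, 2.55 kHz}.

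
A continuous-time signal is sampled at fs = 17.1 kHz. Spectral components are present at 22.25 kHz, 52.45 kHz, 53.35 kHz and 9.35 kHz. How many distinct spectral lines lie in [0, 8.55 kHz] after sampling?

fs/2 = 8.55 kHz.
22.25 kHz mod fs = 5.15 kHz.
5.15 kHz ≤ fs/2 = 8.55 kHz, appears at 5.15 kHz.
52.45 kHz mod fs = 1.15 kHz.
1.15 kHz ≤ fs/2 = 8.55 kHz, appears at 1.15 kHz.
53.35 kHz mod fs = 2.05 kHz.
2.05 kHz ≤ fs/2 = 8.55 kHz, appears at 2.05 kHz.
9.35 kHz > fs/2 = 8.55 kHz, folds to fs − 9.35 kHz = 7.75 kHz.
Distinct values: {1.15 kHz, 2.05 kHz, 5.15 kHz, 7.75 kHz} → 4.

4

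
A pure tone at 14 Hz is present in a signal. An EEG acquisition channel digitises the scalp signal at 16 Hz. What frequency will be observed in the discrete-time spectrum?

14 Hz > fs/2 = 8 Hz, folds to fs − 14 Hz = 2 Hz.

2 Hz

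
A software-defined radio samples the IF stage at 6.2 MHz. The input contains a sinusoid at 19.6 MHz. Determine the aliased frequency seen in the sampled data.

1 MHz

19.6 MHz mod fs = 1 MHz.
1 MHz ≤ fs/2 = 3.1 MHz, appears at 1 MHz.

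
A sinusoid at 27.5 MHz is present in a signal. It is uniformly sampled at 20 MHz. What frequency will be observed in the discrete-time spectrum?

27.5 MHz mod fs = 7.5 MHz.
7.5 MHz ≤ fs/2 = 10 MHz, appears at 7.5 MHz.

7.5 MHz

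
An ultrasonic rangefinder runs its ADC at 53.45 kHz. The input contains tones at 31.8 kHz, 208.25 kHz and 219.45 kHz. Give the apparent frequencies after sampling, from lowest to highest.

fs/2 = 26.725 kHz.
31.8 kHz > fs/2 = 26.725 kHz, folds to fs − 31.8 kHz = 21.65 kHz.
208.25 kHz mod fs = 47.9 kHz.
47.9 kHz > fs/2 = 26.725 kHz, folds to fs − 47.9 kHz = 5.55 kHz.
219.45 kHz mod fs = 5.65 kHz.
5.65 kHz ≤ fs/2 = 26.725 kHz, appears at 5.65 kHz.
Distinct values: {5.55 kHz, 5.65 kHz, 21.65 kHz}.

5.55 kHz, 5.65 kHz, 21.65 kHz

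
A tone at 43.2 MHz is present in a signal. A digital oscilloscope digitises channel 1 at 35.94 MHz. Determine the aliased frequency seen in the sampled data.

7.26 MHz

43.2 MHz mod fs = 7.26 MHz.
7.26 MHz ≤ fs/2 = 17.97 MHz, appears at 7.26 MHz.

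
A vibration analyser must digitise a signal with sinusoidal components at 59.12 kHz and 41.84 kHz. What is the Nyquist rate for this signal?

118.24 kHz

Highest-frequency component: 59.12 kHz.
Nyquist rate = 2 × 59.12 kHz = 118.24 kHz.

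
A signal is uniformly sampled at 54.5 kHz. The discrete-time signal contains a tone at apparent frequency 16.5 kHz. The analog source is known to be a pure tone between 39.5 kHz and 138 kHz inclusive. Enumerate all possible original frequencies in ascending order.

71 kHz, 92.5 kHz, 125.5 kHz

Frequencies that alias to 16.5 kHz are k·fs ± 16.5 kHz for integer k ≥ 0.
k=0: 16.5 kHz.
k=1: 38 kHz, 71 kHz.
k=2: 92.5 kHz, 125.5 kHz.
k=3: 147 kHz, 180 kHz.
Within [39.5 kHz, 138 kHz]: 71 kHz, 92.5 kHz, 125.5 kHz.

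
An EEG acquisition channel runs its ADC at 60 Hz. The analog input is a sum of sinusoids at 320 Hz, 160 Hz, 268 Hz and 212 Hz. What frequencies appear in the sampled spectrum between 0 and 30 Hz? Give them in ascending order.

20 Hz, 28 Hz

fs/2 = 30 Hz.
320 Hz mod fs = 20 Hz.
20 Hz ≤ fs/2 = 30 Hz, appears at 20 Hz.
160 Hz mod fs = 40 Hz.
40 Hz > fs/2 = 30 Hz, folds to fs − 40 Hz = 20 Hz.
268 Hz mod fs = 28 Hz.
28 Hz ≤ fs/2 = 30 Hz, appears at 28 Hz.
212 Hz mod fs = 32 Hz.
32 Hz > fs/2 = 30 Hz, folds to fs − 32 Hz = 28 Hz.
Distinct values: {20 Hz, 28 Hz}.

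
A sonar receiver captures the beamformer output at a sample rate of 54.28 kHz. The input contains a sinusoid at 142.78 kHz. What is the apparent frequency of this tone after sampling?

142.78 kHz mod fs = 34.22 kHz.
34.22 kHz > fs/2 = 27.14 kHz, folds to fs − 34.22 kHz = 20.06 kHz.

20.06 kHz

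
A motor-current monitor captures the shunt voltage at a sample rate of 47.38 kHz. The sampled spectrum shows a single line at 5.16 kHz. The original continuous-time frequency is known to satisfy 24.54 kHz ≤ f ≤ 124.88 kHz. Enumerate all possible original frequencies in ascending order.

42.22 kHz, 52.54 kHz, 89.6 kHz, 99.92 kHz

Frequencies that alias to 5.16 kHz are k·fs ± 5.16 kHz for integer k ≥ 0.
k=0: 5.16 kHz.
k=1: 42.22 kHz, 52.54 kHz.
k=2: 89.6 kHz, 99.92 kHz.
k=3: 136.98 kHz, 147.3 kHz.
Within [24.54 kHz, 124.88 kHz]: 42.22 kHz, 52.54 kHz, 89.6 kHz, 99.92 kHz.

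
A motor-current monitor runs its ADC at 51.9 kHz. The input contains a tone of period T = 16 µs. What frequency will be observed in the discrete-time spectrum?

10.6 kHz

T = 16 µs → f = 1/T = 62.5 kHz.
62.5 kHz mod fs = 10.6 kHz.
10.6 kHz ≤ fs/2 = 25.95 kHz, appears at 10.6 kHz.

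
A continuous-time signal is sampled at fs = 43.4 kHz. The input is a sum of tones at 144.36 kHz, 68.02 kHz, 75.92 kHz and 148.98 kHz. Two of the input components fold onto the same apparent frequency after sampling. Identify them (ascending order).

68.02 kHz, 148.98 kHz

fs/2 = 21.7 kHz.
144.36 kHz mod fs = 14.16 kHz.
14.16 kHz ≤ fs/2 = 21.7 kHz, appears at 14.16 kHz.
68.02 kHz mod fs = 24.62 kHz.
24.62 kHz > fs/2 = 21.7 kHz, folds to fs − 24.62 kHz = 18.78 kHz.
75.92 kHz mod fs = 32.52 kHz.
32.52 kHz > fs/2 = 21.7 kHz, folds to fs − 32.52 kHz = 10.88 kHz.
148.98 kHz mod fs = 18.78 kHz.
18.78 kHz ≤ fs/2 = 21.7 kHz, appears at 18.78 kHz.
68.02 kHz and 148.98 kHz both map to 18.78 kHz.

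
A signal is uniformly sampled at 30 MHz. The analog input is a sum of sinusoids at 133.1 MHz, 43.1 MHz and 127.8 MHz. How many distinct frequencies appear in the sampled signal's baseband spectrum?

fs/2 = 15 MHz.
133.1 MHz mod fs = 13.1 MHz.
13.1 MHz ≤ fs/2 = 15 MHz, appears at 13.1 MHz.
43.1 MHz mod fs = 13.1 MHz.
13.1 MHz ≤ fs/2 = 15 MHz, appears at 13.1 MHz.
127.8 MHz mod fs = 7.8 MHz.
7.8 MHz ≤ fs/2 = 15 MHz, appears at 7.8 MHz.
Distinct values: {7.8 MHz, 13.1 MHz} → 2.

2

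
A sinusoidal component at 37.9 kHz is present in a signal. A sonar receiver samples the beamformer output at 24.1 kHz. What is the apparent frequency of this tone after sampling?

37.9 kHz mod fs = 13.8 kHz.
13.8 kHz > fs/2 = 12.05 kHz, folds to fs − 13.8 kHz = 10.3 kHz.

10.3 kHz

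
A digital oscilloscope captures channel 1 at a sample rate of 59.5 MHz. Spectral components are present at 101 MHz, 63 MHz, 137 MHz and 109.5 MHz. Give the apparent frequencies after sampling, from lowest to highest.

3.5 MHz, 9.5 MHz, 18 MHz

fs/2 = 29.75 MHz.
101 MHz mod fs = 41.5 MHz.
41.5 MHz > fs/2 = 29.75 MHz, folds to fs − 41.5 MHz = 18 MHz.
63 MHz mod fs = 3.5 MHz.
3.5 MHz ≤ fs/2 = 29.75 MHz, appears at 3.5 MHz.
137 MHz mod fs = 18 MHz.
18 MHz ≤ fs/2 = 29.75 MHz, appears at 18 MHz.
109.5 MHz mod fs = 50 MHz.
50 MHz > fs/2 = 29.75 MHz, folds to fs − 50 MHz = 9.5 MHz.
Distinct values: {3.5 MHz, 9.5 MHz, 18 MHz}.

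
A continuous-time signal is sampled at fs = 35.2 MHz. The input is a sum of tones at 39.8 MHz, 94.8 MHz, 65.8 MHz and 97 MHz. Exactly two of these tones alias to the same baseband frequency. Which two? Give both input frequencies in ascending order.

fs/2 = 17.6 MHz.
39.8 MHz mod fs = 4.6 MHz.
4.6 MHz ≤ fs/2 = 17.6 MHz, appears at 4.6 MHz.
94.8 MHz mod fs = 24.4 MHz.
24.4 MHz > fs/2 = 17.6 MHz, folds to fs − 24.4 MHz = 10.8 MHz.
65.8 MHz mod fs = 30.6 MHz.
30.6 MHz > fs/2 = 17.6 MHz, folds to fs − 30.6 MHz = 4.6 MHz.
97 MHz mod fs = 26.6 MHz.
26.6 MHz > fs/2 = 17.6 MHz, folds to fs − 26.6 MHz = 8.6 MHz.
39.8 MHz and 65.8 MHz both map to 4.6 MHz.

39.8 MHz, 65.8 MHz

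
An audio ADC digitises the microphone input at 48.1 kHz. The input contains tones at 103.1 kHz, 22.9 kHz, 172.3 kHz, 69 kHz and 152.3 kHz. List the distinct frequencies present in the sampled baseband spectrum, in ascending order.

6.9 kHz, 8 kHz, 20.1 kHz, 20.9 kHz, 22.9 kHz

fs/2 = 24.05 kHz.
103.1 kHz mod fs = 6.9 kHz.
6.9 kHz ≤ fs/2 = 24.05 kHz, appears at 6.9 kHz.
22.9 kHz ≤ fs/2 = 24.05 kHz, passes unchanged.
172.3 kHz mod fs = 28 kHz.
28 kHz > fs/2 = 24.05 kHz, folds to fs − 28 kHz = 20.1 kHz.
69 kHz mod fs = 20.9 kHz.
20.9 kHz ≤ fs/2 = 24.05 kHz, appears at 20.9 kHz.
152.3 kHz mod fs = 8 kHz.
8 kHz ≤ fs/2 = 24.05 kHz, appears at 8 kHz.
Distinct values: {6.9 kHz, 8 kHz, 20.1 kHz, 20.9 kHz, 22.9 kHz}.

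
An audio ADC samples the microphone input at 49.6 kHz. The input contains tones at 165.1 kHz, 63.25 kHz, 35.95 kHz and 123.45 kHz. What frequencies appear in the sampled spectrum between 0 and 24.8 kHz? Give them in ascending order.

13.65 kHz, 16.3 kHz, 24.25 kHz

fs/2 = 24.8 kHz.
165.1 kHz mod fs = 16.3 kHz.
16.3 kHz ≤ fs/2 = 24.8 kHz, appears at 16.3 kHz.
63.25 kHz mod fs = 13.65 kHz.
13.65 kHz ≤ fs/2 = 24.8 kHz, appears at 13.65 kHz.
35.95 kHz > fs/2 = 24.8 kHz, folds to fs − 35.95 kHz = 13.65 kHz.
123.45 kHz mod fs = 24.25 kHz.
24.25 kHz ≤ fs/2 = 24.8 kHz, appears at 24.25 kHz.
Distinct values: {13.65 kHz, 16.3 kHz, 24.25 kHz}.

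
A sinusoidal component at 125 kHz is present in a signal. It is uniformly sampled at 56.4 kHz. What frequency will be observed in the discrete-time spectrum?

12.2 kHz

125 kHz mod fs = 12.2 kHz.
12.2 kHz ≤ fs/2 = 28.2 kHz, appears at 12.2 kHz.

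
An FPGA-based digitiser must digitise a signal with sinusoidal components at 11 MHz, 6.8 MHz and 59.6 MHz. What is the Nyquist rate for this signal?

Highest-frequency component: 59.6 MHz.
Nyquist rate = 2 × 59.6 MHz = 119.2 MHz.

119.2 MHz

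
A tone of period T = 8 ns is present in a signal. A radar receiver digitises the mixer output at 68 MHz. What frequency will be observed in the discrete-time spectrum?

T = 8 ns → f = 1/T = 125 MHz.
125 MHz mod fs = 57 MHz.
57 MHz > fs/2 = 34 MHz, folds to fs − 57 MHz = 11 MHz.

11 MHz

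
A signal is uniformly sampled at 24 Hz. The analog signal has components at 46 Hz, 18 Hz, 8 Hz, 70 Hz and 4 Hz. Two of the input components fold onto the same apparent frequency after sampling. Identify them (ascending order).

fs/2 = 12 Hz.
46 Hz mod fs = 22 Hz.
22 Hz > fs/2 = 12 Hz, folds to fs − 22 Hz = 2 Hz.
18 Hz > fs/2 = 12 Hz, folds to fs − 18 Hz = 6 Hz.
8 Hz ≤ fs/2 = 12 Hz, passes unchanged.
70 Hz mod fs = 22 Hz.
22 Hz > fs/2 = 12 Hz, folds to fs − 22 Hz = 2 Hz.
4 Hz ≤ fs/2 = 12 Hz, passes unchanged.
46 Hz and 70 Hz both map to 2 Hz.

46 Hz, 70 Hz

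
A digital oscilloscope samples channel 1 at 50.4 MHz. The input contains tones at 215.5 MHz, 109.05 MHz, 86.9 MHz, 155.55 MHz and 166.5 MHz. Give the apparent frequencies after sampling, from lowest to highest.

fs/2 = 25.2 MHz.
215.5 MHz mod fs = 13.9 MHz.
13.9 MHz ≤ fs/2 = 25.2 MHz, appears at 13.9 MHz.
109.05 MHz mod fs = 8.25 MHz.
8.25 MHz ≤ fs/2 = 25.2 MHz, appears at 8.25 MHz.
86.9 MHz mod fs = 36.5 MHz.
36.5 MHz > fs/2 = 25.2 MHz, folds to fs − 36.5 MHz = 13.9 MHz.
155.55 MHz mod fs = 4.35 MHz.
4.35 MHz ≤ fs/2 = 25.2 MHz, appears at 4.35 MHz.
166.5 MHz mod fs = 15.3 MHz.
15.3 MHz ≤ fs/2 = 25.2 MHz, appears at 15.3 MHz.
Distinct values: {4.35 MHz, 8.25 MHz, 13.9 MHz, 15.3 MHz}.

4.35 MHz, 8.25 MHz, 13.9 MHz, 15.3 MHz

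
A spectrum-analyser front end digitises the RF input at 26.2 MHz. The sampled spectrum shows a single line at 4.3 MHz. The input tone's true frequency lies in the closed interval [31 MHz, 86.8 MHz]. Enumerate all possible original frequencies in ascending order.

48.1 MHz, 56.7 MHz, 74.3 MHz, 82.9 MHz

Frequencies that alias to 4.3 MHz are k·fs ± 4.3 MHz for integer k ≥ 0.
k=0: 4.3 MHz.
k=1: 21.9 MHz, 30.5 MHz.
k=2: 48.1 MHz, 56.7 MHz.
k=3: 74.3 MHz, 82.9 MHz.
k=4: 100.5 MHz, 109.1 MHz.
Within [31 MHz, 86.8 MHz]: 48.1 MHz, 56.7 MHz, 74.3 MHz, 82.9 MHz.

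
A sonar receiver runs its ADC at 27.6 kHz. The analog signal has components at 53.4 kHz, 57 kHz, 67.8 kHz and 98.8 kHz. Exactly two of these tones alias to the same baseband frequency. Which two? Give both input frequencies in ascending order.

fs/2 = 13.8 kHz.
53.4 kHz mod fs = 25.8 kHz.
25.8 kHz > fs/2 = 13.8 kHz, folds to fs − 25.8 kHz = 1.8 kHz.
57 kHz mod fs = 1.8 kHz.
1.8 kHz ≤ fs/2 = 13.8 kHz, appears at 1.8 kHz.
67.8 kHz mod fs = 12.6 kHz.
12.6 kHz ≤ fs/2 = 13.8 kHz, appears at 12.6 kHz.
98.8 kHz mod fs = 16 kHz.
16 kHz > fs/2 = 13.8 kHz, folds to fs − 16 kHz = 11.6 kHz.
53.4 kHz and 57 kHz both map to 1.8 kHz.

53.4 kHz, 57 kHz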